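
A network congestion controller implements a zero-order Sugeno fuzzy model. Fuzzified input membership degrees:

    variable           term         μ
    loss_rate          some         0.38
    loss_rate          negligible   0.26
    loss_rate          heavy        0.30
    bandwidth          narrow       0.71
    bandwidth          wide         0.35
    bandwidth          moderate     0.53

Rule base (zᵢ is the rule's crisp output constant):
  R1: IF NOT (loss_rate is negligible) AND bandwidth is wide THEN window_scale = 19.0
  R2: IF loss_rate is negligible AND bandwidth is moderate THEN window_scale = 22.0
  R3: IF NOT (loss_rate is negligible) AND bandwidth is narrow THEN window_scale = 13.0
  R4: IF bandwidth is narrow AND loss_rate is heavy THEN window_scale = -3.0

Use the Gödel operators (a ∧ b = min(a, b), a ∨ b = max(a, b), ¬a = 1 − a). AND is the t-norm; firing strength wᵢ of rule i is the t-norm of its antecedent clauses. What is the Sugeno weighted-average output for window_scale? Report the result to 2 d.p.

12.78

R1 (z=19.0): ¬negligible=1−0.26=0.74, wide=0.35; AND[min(a, b)] → w = 0.35
R2 (z=22.0): negligible=0.26, moderate=0.53; AND[min(a, b)] → w = 0.26
R3 (z=13.0): ¬negligible=1−0.26=0.74, narrow=0.71; AND[min(a, b)] → w = 0.71
R4 (z=-3.0): narrow=0.71, heavy=0.30; AND[min(a, b)] → w = 0.30
Weighted average = (0.35·19.0 + 0.26·22.0 + 0.71·13.0 + 0.30·-3.0) / (0.35 + 0.26 + 0.71 + 0.30)
  = 20.7000 / 1.6200 = 12.78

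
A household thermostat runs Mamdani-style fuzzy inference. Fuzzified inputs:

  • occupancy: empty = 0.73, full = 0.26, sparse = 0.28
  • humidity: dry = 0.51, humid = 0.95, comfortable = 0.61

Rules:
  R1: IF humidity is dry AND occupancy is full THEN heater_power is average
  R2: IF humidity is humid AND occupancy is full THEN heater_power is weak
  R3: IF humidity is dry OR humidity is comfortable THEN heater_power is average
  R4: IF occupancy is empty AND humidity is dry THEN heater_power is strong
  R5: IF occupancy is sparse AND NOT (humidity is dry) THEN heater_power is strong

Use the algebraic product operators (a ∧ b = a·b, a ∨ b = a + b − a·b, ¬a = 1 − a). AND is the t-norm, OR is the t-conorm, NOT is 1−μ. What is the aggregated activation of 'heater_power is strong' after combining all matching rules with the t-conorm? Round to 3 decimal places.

R1: dry=0.51, full=0.26; AND[a·b] → w = 0.1326
R2: humid=0.95, full=0.26; AND[a·b] → w = 0.2470
R3: dry=0.51, comfortable=0.61; OR[a + b − a·b] → w = 0.8089
R4: empty=0.73, dry=0.51; AND[a·b] → w = 0.3723
R5: sparse=0.28, ¬dry=1−0.51=0.49; AND[a·b] → w = 0.1372
Rules with consequent 'strong': {R4, R5} → strengths 0.3723, 0.1372
Aggregate via t-conorm [a + b − a·b]: 0.4584

0.458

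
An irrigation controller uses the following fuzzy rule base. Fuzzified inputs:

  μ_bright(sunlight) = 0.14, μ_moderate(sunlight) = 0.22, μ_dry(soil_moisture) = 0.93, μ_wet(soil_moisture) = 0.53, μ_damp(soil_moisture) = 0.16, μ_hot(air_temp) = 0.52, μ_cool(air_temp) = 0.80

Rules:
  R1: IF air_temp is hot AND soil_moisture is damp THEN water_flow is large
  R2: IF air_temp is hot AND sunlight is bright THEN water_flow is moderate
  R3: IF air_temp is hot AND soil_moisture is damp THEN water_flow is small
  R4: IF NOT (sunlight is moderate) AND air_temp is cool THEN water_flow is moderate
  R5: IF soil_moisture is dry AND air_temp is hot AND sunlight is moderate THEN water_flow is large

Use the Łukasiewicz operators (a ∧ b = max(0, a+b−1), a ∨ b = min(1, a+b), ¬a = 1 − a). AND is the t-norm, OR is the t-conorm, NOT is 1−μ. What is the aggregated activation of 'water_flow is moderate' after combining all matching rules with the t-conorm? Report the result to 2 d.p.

0.58

R1: hot=0.52, damp=0.16; AND[max(0, a+b−1)] → w = 0.00
R2: hot=0.52, bright=0.14; AND[max(0, a+b−1)] → w = 0.00
R3: hot=0.52, damp=0.16; AND[max(0, a+b−1)] → w = 0.00
R4: ¬moderate=1−0.22=0.78, cool=0.80; AND[max(0, a+b−1)] → w = 0.58
R5: dry=0.93, hot=0.52, moderate=0.22; AND[max(0, a+b−1)] → w = 0.00
Rules with consequent 'moderate': {R2, R4} → strengths 0.00, 0.58
Aggregate via t-conorm [min(1, a+b)]: 0.58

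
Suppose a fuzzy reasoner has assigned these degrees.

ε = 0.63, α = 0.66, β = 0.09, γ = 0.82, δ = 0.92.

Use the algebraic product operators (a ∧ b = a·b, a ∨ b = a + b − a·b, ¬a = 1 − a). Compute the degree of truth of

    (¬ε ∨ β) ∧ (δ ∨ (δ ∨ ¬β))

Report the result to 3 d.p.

0.426

¬ε = 1 − 0.6300 = 0.3700
¬ε ∨ β = a + b − a·b on (0.3700, 0.0900) = 0.4267
¬β = 1 − 0.0900 = 0.9100
δ ∨ ¬β = a + b − a·b on (0.9200, 0.9100) = 0.9928
δ ∨ (δ ∨ ¬β) = a + b − a·b on (0.9200, 0.9928) = 0.9994
(¬ε ∨ β) ∧ (δ ∨ (δ ∨ ¬β)) = a·b on (0.4267, 0.9994) = 0.4265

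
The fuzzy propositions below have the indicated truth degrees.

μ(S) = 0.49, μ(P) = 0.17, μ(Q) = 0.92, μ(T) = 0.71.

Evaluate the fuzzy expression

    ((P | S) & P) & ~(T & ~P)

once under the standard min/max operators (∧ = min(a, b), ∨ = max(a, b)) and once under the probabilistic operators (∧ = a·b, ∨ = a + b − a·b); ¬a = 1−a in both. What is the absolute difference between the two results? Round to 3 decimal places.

0.130

Under standard min/max:
  P | S = max(a, b) on (0.17, 0.49) = 0.49
  (P | S) & P = min(a, b) on (0.49, 0.17) = 0.17
  ~P = 1 − 0.17 = 0.83
  T & ~P = min(a, b) on (0.71, 0.83) = 0.71
  ~(T & ~P) = 1 − 0.71 = 0.29
  ((P | S) & P) & ~(T & ~P) = min(a, b) on (0.17, 0.29) = 0.17
  → value = 0.1700
Under probabilistic:
  P | S = a + b − a·b on (0.1700, 0.4900) = 0.5767
  (P | S) & P = a·b on (0.5767, 0.1700) = 0.0980
  ~P = 1 − 0.1700 = 0.8300
  T & ~P = a·b on (0.7100, 0.8300) = 0.5893
  ~(T & ~P) = 1 − 0.5893 = 0.4107
  ((P | S) & P) & ~(T & ~P) = a·b on (0.0980, 0.4107) = 0.0403
  → value = 0.0403
|0.1700 − 0.0403| = 0.130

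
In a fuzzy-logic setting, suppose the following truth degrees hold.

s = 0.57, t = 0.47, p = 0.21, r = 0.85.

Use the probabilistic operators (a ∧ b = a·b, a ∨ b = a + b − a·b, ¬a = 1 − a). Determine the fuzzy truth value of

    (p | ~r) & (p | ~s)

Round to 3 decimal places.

~r = 1 − 0.8500 = 0.1500
p | ~r = a + b − a·b on (0.2100, 0.1500) = 0.3285
~s = 1 − 0.5700 = 0.4300
p | ~s = a + b − a·b on (0.2100, 0.4300) = 0.5497
(p | ~r) & (p | ~s) = a·b on (0.3285, 0.5497) = 0.1806

0.181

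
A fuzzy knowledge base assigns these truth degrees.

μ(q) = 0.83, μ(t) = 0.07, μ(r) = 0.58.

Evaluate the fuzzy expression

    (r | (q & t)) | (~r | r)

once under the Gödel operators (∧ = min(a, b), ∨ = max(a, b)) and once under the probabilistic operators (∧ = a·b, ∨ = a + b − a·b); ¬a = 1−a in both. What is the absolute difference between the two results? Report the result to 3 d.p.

Under Gödel:
  q & t = min(a, b) on (0.83, 0.07) = 0.07
  r | (q & t) = max(a, b) on (0.58, 0.07) = 0.58
  ~r = 1 − 0.58 = 0.42
  ~r | r = max(a, b) on (0.42, 0.58) = 0.58
  (r | (q & t)) | (~r | r) = max(a, b) on (0.58, 0.58) = 0.58
  → value = 0.5800
Under probabilistic:
  q & t = a·b on (0.8300, 0.0700) = 0.0581
  r | (q & t) = a + b − a·b on (0.5800, 0.0581) = 0.6044
  ~r = 1 − 0.5800 = 0.4200
  ~r | r = a + b − a·b on (0.4200, 0.5800) = 0.7564
  (r | (q & t)) | (~r | r) = a + b − a·b on (0.6044, 0.7564) = 0.9036
  → value = 0.9036
|0.5800 − 0.9036| = 0.324

0.324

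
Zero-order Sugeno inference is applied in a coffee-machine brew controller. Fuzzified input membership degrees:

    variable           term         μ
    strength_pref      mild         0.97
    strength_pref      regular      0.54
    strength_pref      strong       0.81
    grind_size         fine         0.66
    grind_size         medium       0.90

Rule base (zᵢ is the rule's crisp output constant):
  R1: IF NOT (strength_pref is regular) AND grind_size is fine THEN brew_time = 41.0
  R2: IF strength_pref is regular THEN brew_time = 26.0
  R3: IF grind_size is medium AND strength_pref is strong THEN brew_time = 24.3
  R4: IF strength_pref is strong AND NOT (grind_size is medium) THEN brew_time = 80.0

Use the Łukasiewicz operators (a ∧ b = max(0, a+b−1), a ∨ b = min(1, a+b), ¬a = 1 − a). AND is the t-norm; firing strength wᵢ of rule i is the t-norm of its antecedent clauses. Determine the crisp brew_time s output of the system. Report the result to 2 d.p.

26.43

R1 (z=41.0): ¬regular=1−0.54=0.46, fine=0.66; AND[max(0, a+b−1)] → w = 0.12
R2 (z=26.0): regular=0.54 → w = 0.54
R3 (z=24.3): medium=0.90, strong=0.81; AND[max(0, a+b−1)] → w = 0.71
R4 (z=80.0): strong=0.81, ¬medium=1−0.90=0.10; AND[max(0, a+b−1)] → w = 0.00
Weighted average = (0.12·41.0 + 0.54·26.0 + 0.71·24.3 + 0.00·80.0) / (0.12 + 0.54 + 0.71 + 0.00)
  = 36.2130 / 1.3700 = 26.43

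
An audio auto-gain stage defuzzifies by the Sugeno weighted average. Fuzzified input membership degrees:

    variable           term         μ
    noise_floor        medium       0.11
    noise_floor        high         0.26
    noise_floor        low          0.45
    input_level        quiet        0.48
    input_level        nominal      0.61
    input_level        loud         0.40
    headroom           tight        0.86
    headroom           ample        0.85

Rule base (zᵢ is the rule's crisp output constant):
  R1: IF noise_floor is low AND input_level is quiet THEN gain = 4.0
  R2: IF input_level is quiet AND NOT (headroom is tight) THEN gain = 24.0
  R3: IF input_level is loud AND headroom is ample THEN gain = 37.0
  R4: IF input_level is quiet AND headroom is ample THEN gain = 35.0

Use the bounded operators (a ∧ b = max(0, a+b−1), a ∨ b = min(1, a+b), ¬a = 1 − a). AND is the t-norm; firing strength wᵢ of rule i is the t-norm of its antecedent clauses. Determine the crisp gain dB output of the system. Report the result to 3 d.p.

R1 (z=4.0): low=0.45, quiet=0.48; AND[max(0, a+b−1)] → w = 0.00
R2 (z=24.0): quiet=0.48, ¬tight=1−0.86=0.14; AND[max(0, a+b−1)] → w = 0.00
R3 (z=37.0): loud=0.40, ample=0.85; AND[max(0, a+b−1)] → w = 0.25
R4 (z=35.0): quiet=0.48, ample=0.85; AND[max(0, a+b−1)] → w = 0.33
Weighted average = (0.00·4.0 + 0.00·24.0 + 0.25·37.0 + 0.33·35.0) / (0.00 + 0.00 + 0.25 + 0.33)
  = 20.8000 / 0.5800 = 35.862

35.862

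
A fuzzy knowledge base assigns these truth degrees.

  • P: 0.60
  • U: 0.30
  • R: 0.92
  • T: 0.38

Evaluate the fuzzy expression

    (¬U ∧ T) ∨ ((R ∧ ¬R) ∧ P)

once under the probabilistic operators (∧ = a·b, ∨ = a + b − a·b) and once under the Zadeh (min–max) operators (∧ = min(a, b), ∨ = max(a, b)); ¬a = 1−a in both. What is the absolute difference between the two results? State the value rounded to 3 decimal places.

0.082

Under probabilistic:
  ¬U = 1 − 0.3000 = 0.7000
  ¬U ∧ T = a·b on (0.7000, 0.3800) = 0.2660
  ¬R = 1 − 0.9200 = 0.0800
  R ∧ ¬R = a·b on (0.9200, 0.0800) = 0.0736
  (R ∧ ¬R) ∧ P = a·b on (0.0736, 0.6000) = 0.0442
  (¬U ∧ T) ∨ ((R ∧ ¬R) ∧ P) = a + b − a·b on (0.2660, 0.0442) = 0.2984
  → value = 0.2984
Under Zadeh (min–max):
  ¬U = 1 − 0.30 = 0.70
  ¬U ∧ T = min(a, b) on (0.70, 0.38) = 0.38
  ¬R = 1 − 0.92 = 0.08
  R ∧ ¬R = min(a, b) on (0.92, 0.08) = 0.08
  (R ∧ ¬R) ∧ P = min(a, b) on (0.08, 0.60) = 0.08
  (¬U ∧ T) ∨ ((R ∧ ¬R) ∧ P) = max(a, b) on (0.38, 0.08) = 0.38
  → value = 0.3800
|0.2984 − 0.3800| = 0.082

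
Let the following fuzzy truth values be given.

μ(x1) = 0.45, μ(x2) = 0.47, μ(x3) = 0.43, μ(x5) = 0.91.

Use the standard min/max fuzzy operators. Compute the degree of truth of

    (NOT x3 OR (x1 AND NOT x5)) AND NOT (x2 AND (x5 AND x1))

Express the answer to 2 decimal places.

NOT x3 = 1 − 0.43 = 0.57
NOT x5 = 1 − 0.91 = 0.09
x1 AND NOT x5 = min(a, b) on (0.45, 0.09) = 0.09
NOT x3 OR (x1 AND NOT x5) = max(a, b) on (0.57, 0.09) = 0.57
x5 AND x1 = min(a, b) on (0.91, 0.45) = 0.45
x2 AND (x5 AND x1) = min(a, b) on (0.47, 0.45) = 0.45
NOT (x2 AND (x5 AND x1)) = 1 − 0.45 = 0.55
(NOT x3 OR (x1 AND NOT x5)) AND NOT (x2 AND (x5 AND x1)) = min(a, b) on (0.57, 0.55) = 0.55

0.55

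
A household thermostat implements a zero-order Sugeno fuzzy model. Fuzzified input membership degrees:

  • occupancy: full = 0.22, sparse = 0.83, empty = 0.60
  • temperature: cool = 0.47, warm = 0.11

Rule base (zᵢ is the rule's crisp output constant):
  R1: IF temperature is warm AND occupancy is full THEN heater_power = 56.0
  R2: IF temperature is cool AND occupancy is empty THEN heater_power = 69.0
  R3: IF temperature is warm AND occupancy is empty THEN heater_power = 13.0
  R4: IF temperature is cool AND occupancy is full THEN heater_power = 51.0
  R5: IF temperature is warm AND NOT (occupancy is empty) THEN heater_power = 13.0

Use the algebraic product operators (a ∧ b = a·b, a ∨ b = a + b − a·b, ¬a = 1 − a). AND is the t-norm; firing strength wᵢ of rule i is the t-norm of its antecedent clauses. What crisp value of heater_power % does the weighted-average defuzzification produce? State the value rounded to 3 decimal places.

52.957

R1 (z=56.0): warm=0.11, full=0.22; AND[a·b] → w = 0.0242
R2 (z=69.0): cool=0.47, empty=0.60; AND[a·b] → w = 0.2820
R3 (z=13.0): warm=0.11, empty=0.60; AND[a·b] → w = 0.0660
R4 (z=51.0): cool=0.47, full=0.22; AND[a·b] → w = 0.1034
R5 (z=13.0): warm=0.11, ¬empty=1−0.60=0.40; AND[a·b] → w = 0.0440
Weighted average = (0.0242·56.0 + 0.2820·69.0 + 0.0660·13.0 + 0.1034·51.0 + 0.0440·13.0) / (0.0242 + 0.2820 + 0.0660 + 0.1034 + 0.0440)
  = 27.5166 / 0.5196 = 52.957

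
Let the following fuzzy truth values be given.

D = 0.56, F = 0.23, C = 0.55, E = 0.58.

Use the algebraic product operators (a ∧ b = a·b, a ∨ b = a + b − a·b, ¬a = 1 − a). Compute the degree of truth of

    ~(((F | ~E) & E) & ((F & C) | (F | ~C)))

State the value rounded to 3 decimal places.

~E = 1 − 0.5800 = 0.4200
F | ~E = a + b − a·b on (0.2300, 0.4200) = 0.5534
(F | ~E) & E = a·b on (0.5534, 0.5800) = 0.3210
F & C = a·b on (0.2300, 0.5500) = 0.1265
~C = 1 − 0.5500 = 0.4500
F | ~C = a + b − a·b on (0.2300, 0.4500) = 0.5765
(F & C) | (F | ~C) = a + b − a·b on (0.1265, 0.5765) = 0.6301
((F | ~E) & E) & ((F & C) | (F | ~C)) = a·b on (0.3210, 0.6301) = 0.2022
~(((F | ~E) & E) & ((F & C) | (F | ~C))) = 1 − 0.2022 = 0.7978

0.798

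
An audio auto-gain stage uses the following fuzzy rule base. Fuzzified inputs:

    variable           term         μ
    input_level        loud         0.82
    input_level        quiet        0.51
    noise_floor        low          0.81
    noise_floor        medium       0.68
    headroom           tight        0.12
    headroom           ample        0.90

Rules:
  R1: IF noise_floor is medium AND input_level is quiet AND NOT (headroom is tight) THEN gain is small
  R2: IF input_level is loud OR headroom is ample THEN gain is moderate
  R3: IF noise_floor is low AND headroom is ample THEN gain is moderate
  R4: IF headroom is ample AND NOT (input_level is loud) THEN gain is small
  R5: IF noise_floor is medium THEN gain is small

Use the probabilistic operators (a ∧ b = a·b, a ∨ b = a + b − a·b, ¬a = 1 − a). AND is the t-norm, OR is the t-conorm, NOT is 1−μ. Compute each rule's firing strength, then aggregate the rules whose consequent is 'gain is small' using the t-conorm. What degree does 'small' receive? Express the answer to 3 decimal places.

0.814

R1: medium=0.68, quiet=0.51, ¬tight=1−0.12=0.88; AND[a·b] → w = 0.3052
R2: loud=0.82, ample=0.90; OR[a + b − a·b] → w = 0.9820
R3: low=0.81, ample=0.90; AND[a·b] → w = 0.7290
R4: ample=0.90, ¬loud=1−0.82=0.18; AND[a·b] → w = 0.1620
R5: medium=0.68 → w = 0.6800
Rules with consequent 'small': {R1, R4, R5} → strengths 0.3052, 0.1620, 0.6800
Aggregate via t-conorm [a + b − a·b]: 0.8137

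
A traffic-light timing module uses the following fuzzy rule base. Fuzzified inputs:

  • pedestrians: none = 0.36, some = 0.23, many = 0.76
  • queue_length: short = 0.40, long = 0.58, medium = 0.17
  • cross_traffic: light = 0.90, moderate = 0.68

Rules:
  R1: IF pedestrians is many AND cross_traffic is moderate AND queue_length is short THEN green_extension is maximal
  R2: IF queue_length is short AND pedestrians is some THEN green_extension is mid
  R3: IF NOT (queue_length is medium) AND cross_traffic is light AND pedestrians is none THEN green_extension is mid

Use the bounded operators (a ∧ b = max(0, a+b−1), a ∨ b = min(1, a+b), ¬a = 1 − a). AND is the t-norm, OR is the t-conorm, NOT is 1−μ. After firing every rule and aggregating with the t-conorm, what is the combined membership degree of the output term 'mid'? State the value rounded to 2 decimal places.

R1: many=0.76, moderate=0.68, short=0.40; AND[max(0, a+b−1)] → w = 0.00
R2: short=0.40, some=0.23; AND[max(0, a+b−1)] → w = 0.00
R3: ¬medium=1−0.17=0.83, light=0.90, none=0.36; AND[max(0, a+b−1)] → w = 0.09
Rules with consequent 'mid': {R2, R3} → strengths 0.00, 0.09
Aggregate via t-conorm [min(1, a+b)]: 0.09

0.09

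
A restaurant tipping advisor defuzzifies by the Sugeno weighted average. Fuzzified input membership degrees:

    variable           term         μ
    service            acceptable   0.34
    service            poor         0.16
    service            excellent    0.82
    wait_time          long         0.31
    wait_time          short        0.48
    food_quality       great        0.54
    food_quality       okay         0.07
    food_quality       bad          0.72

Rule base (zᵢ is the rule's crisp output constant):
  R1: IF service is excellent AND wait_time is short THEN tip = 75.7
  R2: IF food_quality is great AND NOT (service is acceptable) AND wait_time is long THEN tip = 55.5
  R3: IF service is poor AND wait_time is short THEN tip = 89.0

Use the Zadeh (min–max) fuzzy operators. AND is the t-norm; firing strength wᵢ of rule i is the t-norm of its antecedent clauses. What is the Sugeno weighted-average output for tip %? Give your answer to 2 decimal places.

71.35

R1 (z=75.7): excellent=0.82, short=0.48; AND[min(a, b)] → w = 0.48
R2 (z=55.5): great=0.54, ¬acceptable=1−0.34=0.66, long=0.31; AND[min(a, b)] → w = 0.31
R3 (z=89.0): poor=0.16, short=0.48; AND[min(a, b)] → w = 0.16
Weighted average = (0.48·75.7 + 0.31·55.5 + 0.16·89.0) / (0.48 + 0.31 + 0.16)
  = 67.7810 / 0.9500 = 71.35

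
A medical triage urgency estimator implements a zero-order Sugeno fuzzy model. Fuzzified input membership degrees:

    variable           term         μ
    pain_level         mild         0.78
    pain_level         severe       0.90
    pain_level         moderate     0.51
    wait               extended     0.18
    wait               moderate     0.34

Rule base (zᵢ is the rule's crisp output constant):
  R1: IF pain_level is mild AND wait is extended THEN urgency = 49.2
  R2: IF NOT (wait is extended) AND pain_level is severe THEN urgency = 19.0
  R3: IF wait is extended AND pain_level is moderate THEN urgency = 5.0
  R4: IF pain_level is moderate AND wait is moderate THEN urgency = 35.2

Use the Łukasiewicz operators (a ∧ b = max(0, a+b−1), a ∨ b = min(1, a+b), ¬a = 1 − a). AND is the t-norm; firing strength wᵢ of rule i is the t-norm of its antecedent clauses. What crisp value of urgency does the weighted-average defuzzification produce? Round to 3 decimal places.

R1 (z=49.2): mild=0.78, extended=0.18; AND[max(0, a+b−1)] → w = 0.00
R2 (z=19.0): ¬extended=1−0.18=0.82, severe=0.90; AND[max(0, a+b−1)] → w = 0.72
R3 (z=5.0): extended=0.18, moderate=0.51; AND[max(0, a+b−1)] → w = 0.00
R4 (z=35.2): moderate=0.51, moderate=0.34; AND[max(0, a+b−1)] → w = 0.00
Weighted average = (0.00·49.2 + 0.72·19.0 + 0.00·5.0 + 0.00·35.2) / (0.00 + 0.72 + 0.00 + 0.00)
  = 13.6800 / 0.7200 = 19.000

19.000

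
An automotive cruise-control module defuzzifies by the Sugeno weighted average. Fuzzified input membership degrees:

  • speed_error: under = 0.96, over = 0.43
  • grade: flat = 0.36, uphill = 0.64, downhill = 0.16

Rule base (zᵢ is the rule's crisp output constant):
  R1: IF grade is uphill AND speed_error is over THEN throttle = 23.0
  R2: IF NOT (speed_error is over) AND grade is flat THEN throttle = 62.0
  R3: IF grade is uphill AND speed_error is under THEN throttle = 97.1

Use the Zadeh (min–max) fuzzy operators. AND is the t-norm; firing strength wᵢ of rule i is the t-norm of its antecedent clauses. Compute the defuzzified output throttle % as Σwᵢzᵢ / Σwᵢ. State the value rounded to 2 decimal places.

65.98

R1 (z=23.0): uphill=0.64, over=0.43; AND[min(a, b)] → w = 0.43
R2 (z=62.0): ¬over=1−0.43=0.57, flat=0.36; AND[min(a, b)] → w = 0.36
R3 (z=97.1): uphill=0.64, under=0.96; AND[min(a, b)] → w = 0.64
Weighted average = (0.43·23.0 + 0.36·62.0 + 0.64·97.1) / (0.43 + 0.36 + 0.64)
  = 94.3540 / 1.4300 = 65.98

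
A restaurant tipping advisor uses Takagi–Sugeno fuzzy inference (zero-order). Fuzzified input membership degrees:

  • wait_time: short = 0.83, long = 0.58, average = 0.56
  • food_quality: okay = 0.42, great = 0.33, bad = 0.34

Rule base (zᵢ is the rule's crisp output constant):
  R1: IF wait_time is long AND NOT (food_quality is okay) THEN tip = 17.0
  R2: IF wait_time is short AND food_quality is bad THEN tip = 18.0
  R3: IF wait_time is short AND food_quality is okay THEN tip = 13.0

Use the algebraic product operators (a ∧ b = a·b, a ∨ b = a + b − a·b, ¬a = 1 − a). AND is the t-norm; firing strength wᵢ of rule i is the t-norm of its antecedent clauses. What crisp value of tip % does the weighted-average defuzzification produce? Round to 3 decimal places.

15.850

R1 (z=17.0): long=0.58, ¬okay=1−0.42=0.58; AND[a·b] → w = 0.3364
R2 (z=18.0): short=0.83, bad=0.34; AND[a·b] → w = 0.2822
R3 (z=13.0): short=0.83, okay=0.42; AND[a·b] → w = 0.3486
Weighted average = (0.3364·17.0 + 0.2822·18.0 + 0.3486·13.0) / (0.3364 + 0.2822 + 0.3486)
  = 15.3302 / 0.9672 = 15.850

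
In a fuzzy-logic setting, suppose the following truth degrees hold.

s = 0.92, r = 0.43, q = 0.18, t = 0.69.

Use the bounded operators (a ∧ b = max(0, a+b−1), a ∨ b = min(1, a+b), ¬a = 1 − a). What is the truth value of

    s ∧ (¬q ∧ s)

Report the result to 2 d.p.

¬q = 1 − 0.18 = 0.82
¬q ∧ s = max(0, a+b−1) on (0.82, 0.92) = 0.74
s ∧ (¬q ∧ s) = max(0, a+b−1) on (0.92, 0.74) = 0.66

0.66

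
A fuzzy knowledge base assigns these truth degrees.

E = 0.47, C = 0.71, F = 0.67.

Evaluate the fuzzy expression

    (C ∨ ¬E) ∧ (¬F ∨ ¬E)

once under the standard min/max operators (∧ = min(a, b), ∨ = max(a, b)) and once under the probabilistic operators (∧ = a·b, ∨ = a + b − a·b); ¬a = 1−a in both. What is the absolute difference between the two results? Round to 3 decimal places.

0.062

Under standard min/max:
  ¬E = 1 − 0.47 = 0.53
  C ∨ ¬E = max(a, b) on (0.71, 0.53) = 0.71
  ¬F = 1 − 0.67 = 0.33
  ¬E = 1 − 0.47 = 0.53
  ¬F ∨ ¬E = max(a, b) on (0.33, 0.53) = 0.53
  (C ∨ ¬E) ∧ (¬F ∨ ¬E) = min(a, b) on (0.71, 0.53) = 0.53
  → value = 0.5300
Under probabilistic:
  ¬E = 1 − 0.4700 = 0.5300
  C ∨ ¬E = a + b − a·b on (0.7100, 0.5300) = 0.8637
  ¬F = 1 − 0.6700 = 0.3300
  ¬E = 1 − 0.4700 = 0.5300
  ¬F ∨ ¬E = a + b − a·b on (0.3300, 0.5300) = 0.6851
  (C ∨ ¬E) ∧ (¬F ∨ ¬E) = a·b on (0.8637, 0.6851) = 0.5917
  → value = 0.5917
|0.5300 − 0.5917| = 0.062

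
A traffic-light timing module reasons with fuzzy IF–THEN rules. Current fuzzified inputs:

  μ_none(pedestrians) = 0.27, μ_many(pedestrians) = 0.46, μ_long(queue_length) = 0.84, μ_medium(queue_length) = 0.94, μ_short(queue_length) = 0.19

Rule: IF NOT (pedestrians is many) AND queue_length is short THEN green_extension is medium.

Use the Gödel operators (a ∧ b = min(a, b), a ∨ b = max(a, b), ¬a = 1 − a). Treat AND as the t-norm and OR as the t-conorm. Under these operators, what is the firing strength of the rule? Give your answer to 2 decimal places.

0.19

firing strength: ¬many=1−0.46=0.54, short=0.19; AND[min(a, b)] → w = 0.19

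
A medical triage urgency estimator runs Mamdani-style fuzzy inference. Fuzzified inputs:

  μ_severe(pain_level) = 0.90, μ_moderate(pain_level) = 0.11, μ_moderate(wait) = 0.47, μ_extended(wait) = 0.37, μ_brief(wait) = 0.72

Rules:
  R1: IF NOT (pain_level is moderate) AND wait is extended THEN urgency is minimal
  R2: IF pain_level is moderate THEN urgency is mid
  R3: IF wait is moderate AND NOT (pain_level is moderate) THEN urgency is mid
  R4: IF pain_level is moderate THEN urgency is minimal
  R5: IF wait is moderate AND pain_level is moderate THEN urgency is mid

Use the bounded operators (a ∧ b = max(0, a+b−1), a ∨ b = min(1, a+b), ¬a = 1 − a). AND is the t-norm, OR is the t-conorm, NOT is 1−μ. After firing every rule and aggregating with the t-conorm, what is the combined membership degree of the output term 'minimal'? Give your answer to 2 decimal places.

0.37

R1: ¬moderate=1−0.11=0.89, extended=0.37; AND[max(0, a+b−1)] → w = 0.26
R2: moderate=0.11 → w = 0.11
R3: moderate=0.47, ¬moderate=1−0.11=0.89; AND[max(0, a+b−1)] → w = 0.36
R4: moderate=0.11 → w = 0.11
R5: moderate=0.47, moderate=0.11; AND[max(0, a+b−1)] → w = 0.00
Rules with consequent 'minimal': {R1, R4} → strengths 0.26, 0.11
Aggregate via t-conorm [min(1, a+b)]: 0.37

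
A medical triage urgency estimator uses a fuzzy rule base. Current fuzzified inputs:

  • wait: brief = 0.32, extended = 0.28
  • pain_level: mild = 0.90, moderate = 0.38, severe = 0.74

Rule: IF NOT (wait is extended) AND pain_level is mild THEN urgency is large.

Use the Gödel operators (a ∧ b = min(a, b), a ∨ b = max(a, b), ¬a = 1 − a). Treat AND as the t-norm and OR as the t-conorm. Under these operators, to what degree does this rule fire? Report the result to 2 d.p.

firing strength: ¬extended=1−0.28=0.72, mild=0.90; AND[min(a, b)] → w = 0.72

0.72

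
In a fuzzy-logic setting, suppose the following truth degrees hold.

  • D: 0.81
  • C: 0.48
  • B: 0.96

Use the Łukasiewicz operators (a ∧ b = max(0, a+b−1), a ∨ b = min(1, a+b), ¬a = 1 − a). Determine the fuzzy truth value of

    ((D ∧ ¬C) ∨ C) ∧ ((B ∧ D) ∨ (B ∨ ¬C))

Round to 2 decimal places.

0.81

¬C = 1 − 0.48 = 0.52
D ∧ ¬C = max(0, a+b−1) on (0.81, 0.52) = 0.33
(D ∧ ¬C) ∨ C = min(1, a+b) on (0.33, 0.48) = 0.81
B ∧ D = max(0, a+b−1) on (0.96, 0.81) = 0.77
¬C = 1 − 0.48 = 0.52
B ∨ ¬C = min(1, a+b) on (0.96, 0.52) = 1.00
(B ∧ D) ∨ (B ∨ ¬C) = min(1, a+b) on (0.77, 1.00) = 1.00
((D ∧ ¬C) ∨ C) ∧ ((B ∧ D) ∨ (B ∨ ¬C)) = max(0, a+b−1) on (0.81, 1.00) = 0.81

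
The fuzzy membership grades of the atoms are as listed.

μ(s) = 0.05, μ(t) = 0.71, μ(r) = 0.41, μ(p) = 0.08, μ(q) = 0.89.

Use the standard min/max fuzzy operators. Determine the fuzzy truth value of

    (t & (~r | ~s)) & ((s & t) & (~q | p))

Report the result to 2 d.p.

~r = 1 − 0.41 = 0.59
~s = 1 − 0.05 = 0.95
~r | ~s = max(a, b) on (0.59, 0.95) = 0.95
t & (~r | ~s) = min(a, b) on (0.71, 0.95) = 0.71
s & t = min(a, b) on (0.05, 0.71) = 0.05
~q = 1 − 0.89 = 0.11
~q | p = max(a, b) on (0.11, 0.08) = 0.11
(s & t) & (~q | p) = min(a, b) on (0.05, 0.11) = 0.05
(t & (~r | ~s)) & ((s & t) & (~q | p)) = min(a, b) on (0.71, 0.05) = 0.05

0.05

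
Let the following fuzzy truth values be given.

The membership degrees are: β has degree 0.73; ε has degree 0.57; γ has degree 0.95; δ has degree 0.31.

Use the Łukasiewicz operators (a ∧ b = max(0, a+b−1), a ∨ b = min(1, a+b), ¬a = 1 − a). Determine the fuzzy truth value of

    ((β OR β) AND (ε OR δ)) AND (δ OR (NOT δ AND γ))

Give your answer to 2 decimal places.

β OR β = min(1, a+b) on (0.73, 0.73) = 1.00
ε OR δ = min(1, a+b) on (0.57, 0.31) = 0.88
(β OR β) AND (ε OR δ) = max(0, a+b−1) on (1.00, 0.88) = 0.88
NOT δ = 1 − 0.31 = 0.69
NOT δ AND γ = max(0, a+b−1) on (0.69, 0.95) = 0.64
δ OR (NOT δ AND γ) = min(1, a+b) on (0.31, 0.64) = 0.95
((β OR β) AND (ε OR δ)) AND (δ OR (NOT δ AND γ)) = max(0, a+b−1) on (0.88, 0.95) = 0.83

0.83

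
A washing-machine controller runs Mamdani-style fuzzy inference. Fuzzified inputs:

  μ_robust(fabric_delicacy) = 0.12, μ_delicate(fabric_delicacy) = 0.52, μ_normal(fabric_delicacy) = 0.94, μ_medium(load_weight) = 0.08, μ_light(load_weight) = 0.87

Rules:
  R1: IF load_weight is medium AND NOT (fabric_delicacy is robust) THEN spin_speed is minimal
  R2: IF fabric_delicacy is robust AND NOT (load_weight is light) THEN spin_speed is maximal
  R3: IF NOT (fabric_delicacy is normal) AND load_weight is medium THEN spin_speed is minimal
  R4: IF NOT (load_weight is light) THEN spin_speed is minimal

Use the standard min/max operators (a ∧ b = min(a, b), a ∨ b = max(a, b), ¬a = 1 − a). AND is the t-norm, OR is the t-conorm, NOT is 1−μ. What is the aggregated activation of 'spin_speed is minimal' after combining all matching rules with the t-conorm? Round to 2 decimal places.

R1: medium=0.08, ¬robust=1−0.12=0.88; AND[min(a, b)] → w = 0.08
R2: robust=0.12, ¬light=1−0.87=0.13; AND[min(a, b)] → w = 0.12
R3: ¬normal=1−0.94=0.06, medium=0.08; AND[min(a, b)] → w = 0.06
R4: ¬light=1−0.87=0.13 → w = 0.13
Rules with consequent 'minimal': {R1, R3, R4} → strengths 0.08, 0.06, 0.13
Aggregate via t-conorm [max(a, b)]: 0.13

0.13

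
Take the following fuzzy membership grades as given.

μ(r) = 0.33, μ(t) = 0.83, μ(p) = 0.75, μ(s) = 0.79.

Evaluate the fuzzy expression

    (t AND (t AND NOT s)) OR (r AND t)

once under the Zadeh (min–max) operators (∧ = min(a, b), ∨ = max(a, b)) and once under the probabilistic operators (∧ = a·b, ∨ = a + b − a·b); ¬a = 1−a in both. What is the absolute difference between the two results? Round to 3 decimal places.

Under Zadeh (min–max):
  NOT s = 1 − 0.79 = 0.21
  t AND NOT s = min(a, b) on (0.83, 0.21) = 0.21
  t AND (t AND NOT s) = min(a, b) on (0.83, 0.21) = 0.21
  r AND t = min(a, b) on (0.33, 0.83) = 0.33
  (t AND (t AND NOT s)) OR (r AND t) = max(a, b) on (0.21, 0.33) = 0.33
  → value = 0.3300
Under probabilistic:
  NOT s = 1 − 0.7900 = 0.2100
  t AND NOT s = a·b on (0.8300, 0.2100) = 0.1743
  t AND (t AND NOT s) = a·b on (0.8300, 0.1743) = 0.1447
  r AND t = a·b on (0.3300, 0.8300) = 0.2739
  (t AND (t AND NOT s)) OR (r AND t) = a + b − a·b on (0.1447, 0.2739) = 0.3789
  → value = 0.3789
|0.3300 − 0.3789| = 0.049

0.049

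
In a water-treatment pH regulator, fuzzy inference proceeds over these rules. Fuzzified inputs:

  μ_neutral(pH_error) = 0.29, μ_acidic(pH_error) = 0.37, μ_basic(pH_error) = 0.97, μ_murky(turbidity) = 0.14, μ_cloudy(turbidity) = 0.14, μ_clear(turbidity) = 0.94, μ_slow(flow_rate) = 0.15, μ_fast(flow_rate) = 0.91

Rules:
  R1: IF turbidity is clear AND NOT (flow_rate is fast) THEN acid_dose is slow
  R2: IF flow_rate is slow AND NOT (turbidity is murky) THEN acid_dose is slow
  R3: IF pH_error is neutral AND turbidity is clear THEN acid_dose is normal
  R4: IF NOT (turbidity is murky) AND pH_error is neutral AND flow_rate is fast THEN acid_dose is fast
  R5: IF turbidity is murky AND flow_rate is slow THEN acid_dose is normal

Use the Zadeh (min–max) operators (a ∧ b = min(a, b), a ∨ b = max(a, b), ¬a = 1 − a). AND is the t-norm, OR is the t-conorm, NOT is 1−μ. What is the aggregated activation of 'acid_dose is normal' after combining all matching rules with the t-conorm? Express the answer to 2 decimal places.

R1: clear=0.94, ¬fast=1−0.91=0.09; AND[min(a, b)] → w = 0.09
R2: slow=0.15, ¬murky=1−0.14=0.86; AND[min(a, b)] → w = 0.15
R3: neutral=0.29, clear=0.94; AND[min(a, b)] → w = 0.29
R4: ¬murky=1−0.14=0.86, neutral=0.29, fast=0.91; AND[min(a, b)] → w = 0.29
R5: murky=0.14, slow=0.15; AND[min(a, b)] → w = 0.14
Rules with consequent 'normal': {R3, R5} → strengths 0.29, 0.14
Aggregate via t-conorm [max(a, b)]: 0.29

0.29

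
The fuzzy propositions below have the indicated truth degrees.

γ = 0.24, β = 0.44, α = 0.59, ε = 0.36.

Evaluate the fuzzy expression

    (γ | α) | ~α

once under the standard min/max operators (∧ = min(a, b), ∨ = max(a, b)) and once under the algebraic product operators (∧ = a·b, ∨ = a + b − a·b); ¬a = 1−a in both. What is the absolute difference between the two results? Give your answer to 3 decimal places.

0.226

Under standard min/max:
  γ | α = max(a, b) on (0.24, 0.59) = 0.59
  ~α = 1 − 0.59 = 0.41
  (γ | α) | ~α = max(a, b) on (0.59, 0.41) = 0.59
  → value = 0.5900
Under algebraic product:
  γ | α = a + b − a·b on (0.2400, 0.5900) = 0.6884
  ~α = 1 − 0.5900 = 0.4100
  (γ | α) | ~α = a + b − a·b on (0.6884, 0.4100) = 0.8162
  → value = 0.8162
|0.5900 − 0.8162| = 0.226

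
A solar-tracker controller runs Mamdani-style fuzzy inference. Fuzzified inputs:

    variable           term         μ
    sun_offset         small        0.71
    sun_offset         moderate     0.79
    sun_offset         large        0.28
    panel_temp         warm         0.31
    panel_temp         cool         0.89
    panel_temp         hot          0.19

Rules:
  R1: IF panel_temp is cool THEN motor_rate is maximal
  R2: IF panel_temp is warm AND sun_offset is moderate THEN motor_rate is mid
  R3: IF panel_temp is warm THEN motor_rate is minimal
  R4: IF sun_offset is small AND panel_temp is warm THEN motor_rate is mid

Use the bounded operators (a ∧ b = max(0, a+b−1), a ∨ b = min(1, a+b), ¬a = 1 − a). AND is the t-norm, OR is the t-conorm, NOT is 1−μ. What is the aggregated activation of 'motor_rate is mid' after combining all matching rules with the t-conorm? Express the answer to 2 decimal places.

R1: cool=0.89 → w = 0.89
R2: warm=0.31, moderate=0.79; AND[max(0, a+b−1)] → w = 0.10
R3: warm=0.31 → w = 0.31
R4: small=0.71, warm=0.31; AND[max(0, a+b−1)] → w = 0.02
Rules with consequent 'mid': {R2, R4} → strengths 0.10, 0.02
Aggregate via t-conorm [min(1, a+b)]: 0.12

0.12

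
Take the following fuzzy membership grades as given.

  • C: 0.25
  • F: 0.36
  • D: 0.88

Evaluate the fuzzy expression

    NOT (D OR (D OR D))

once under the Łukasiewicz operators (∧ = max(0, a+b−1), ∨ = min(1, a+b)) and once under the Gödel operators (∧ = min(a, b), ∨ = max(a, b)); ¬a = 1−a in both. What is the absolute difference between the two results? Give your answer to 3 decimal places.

0.120

Under Łukasiewicz:
  D OR D = min(1, a+b) on (0.88, 0.88) = 1.00
  D OR (D OR D) = min(1, a+b) on (0.88, 1.00) = 1.00
  NOT (D OR (D OR D)) = 1 − 1.00 = 0.00
  → value = 0.0000
Under Gödel:
  D OR D = max(a, b) on (0.88, 0.88) = 0.88
  D OR (D OR D) = max(a, b) on (0.88, 0.88) = 0.88
  NOT (D OR (D OR D)) = 1 − 0.88 = 0.12
  → value = 0.1200
|0.0000 − 0.1200| = 0.120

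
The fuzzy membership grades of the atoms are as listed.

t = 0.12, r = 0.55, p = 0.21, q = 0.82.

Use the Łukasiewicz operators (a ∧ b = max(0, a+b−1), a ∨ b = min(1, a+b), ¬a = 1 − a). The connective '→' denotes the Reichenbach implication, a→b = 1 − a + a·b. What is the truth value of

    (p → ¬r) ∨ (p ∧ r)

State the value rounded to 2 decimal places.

0.88

¬r = 1 − 0.55 = 0.45
p → ¬r  [Reichenbach: 1 − a + a·b] with a=0.21, b=0.45 → 0.88
p ∧ r = max(0, a+b−1) on (0.21, 0.55) = 0.00
(p → ¬r) ∨ (p ∧ r) = min(1, a+b) on (0.88, 0.00) = 0.88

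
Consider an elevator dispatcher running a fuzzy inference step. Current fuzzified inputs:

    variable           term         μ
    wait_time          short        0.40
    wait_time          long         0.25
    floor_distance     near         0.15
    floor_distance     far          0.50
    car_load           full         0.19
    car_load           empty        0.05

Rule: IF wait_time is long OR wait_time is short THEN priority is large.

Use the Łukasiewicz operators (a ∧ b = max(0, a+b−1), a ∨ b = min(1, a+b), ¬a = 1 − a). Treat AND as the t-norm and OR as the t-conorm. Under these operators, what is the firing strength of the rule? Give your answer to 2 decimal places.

0.65

firing strength: long=0.25, short=0.40; OR[min(1, a+b)] → w = 0.65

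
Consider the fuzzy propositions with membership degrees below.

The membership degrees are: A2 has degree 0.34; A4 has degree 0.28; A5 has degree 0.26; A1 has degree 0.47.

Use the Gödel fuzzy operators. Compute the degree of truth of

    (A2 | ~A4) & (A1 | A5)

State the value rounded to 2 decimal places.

0.47

~A4 = 1 − 0.28 = 0.72
A2 | ~A4 = max(a, b) on (0.34, 0.72) = 0.72
A1 | A5 = max(a, b) on (0.47, 0.26) = 0.47
(A2 | ~A4) & (A1 | A5) = min(a, b) on (0.72, 0.47) = 0.47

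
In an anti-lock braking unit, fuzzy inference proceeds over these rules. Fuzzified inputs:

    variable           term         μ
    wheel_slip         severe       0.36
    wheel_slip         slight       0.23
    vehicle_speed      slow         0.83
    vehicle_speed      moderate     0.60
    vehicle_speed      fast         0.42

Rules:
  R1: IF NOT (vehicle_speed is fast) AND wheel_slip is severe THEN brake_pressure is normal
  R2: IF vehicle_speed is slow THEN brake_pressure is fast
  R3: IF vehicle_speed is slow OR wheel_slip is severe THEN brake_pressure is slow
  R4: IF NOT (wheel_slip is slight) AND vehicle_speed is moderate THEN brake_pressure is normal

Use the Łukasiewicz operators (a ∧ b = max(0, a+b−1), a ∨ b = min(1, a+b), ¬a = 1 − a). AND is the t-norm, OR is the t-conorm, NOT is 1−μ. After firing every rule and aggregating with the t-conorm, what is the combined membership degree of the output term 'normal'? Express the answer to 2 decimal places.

0.37

R1: ¬fast=1−0.42=0.58, severe=0.36; AND[max(0, a+b−1)] → w = 0.00
R2: slow=0.83 → w = 0.83
R3: slow=0.83, severe=0.36; OR[min(1, a+b)] → w = 1.00
R4: ¬slight=1−0.23=0.77, moderate=0.60; AND[max(0, a+b−1)] → w = 0.37
Rules with consequent 'normal': {R1, R4} → strengths 0.00, 0.37
Aggregate via t-conorm [min(1, a+b)]: 0.37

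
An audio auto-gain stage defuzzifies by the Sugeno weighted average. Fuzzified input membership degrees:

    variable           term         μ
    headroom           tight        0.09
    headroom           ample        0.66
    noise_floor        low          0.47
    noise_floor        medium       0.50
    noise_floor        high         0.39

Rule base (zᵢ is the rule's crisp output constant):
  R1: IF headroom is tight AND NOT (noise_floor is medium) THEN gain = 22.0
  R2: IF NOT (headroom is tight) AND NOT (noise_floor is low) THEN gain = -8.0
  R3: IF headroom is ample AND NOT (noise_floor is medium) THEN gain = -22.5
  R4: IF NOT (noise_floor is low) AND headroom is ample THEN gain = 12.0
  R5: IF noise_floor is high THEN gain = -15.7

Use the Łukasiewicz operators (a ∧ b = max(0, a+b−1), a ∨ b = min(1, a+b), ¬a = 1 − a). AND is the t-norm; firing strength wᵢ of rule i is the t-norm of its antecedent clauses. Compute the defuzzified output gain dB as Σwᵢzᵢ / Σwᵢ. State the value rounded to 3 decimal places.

-9.291

R1 (z=22.0): tight=0.09, ¬medium=1−0.50=0.50; AND[max(0, a+b−1)] → w = 0.00
R2 (z=-8.0): ¬tight=1−0.09=0.91, ¬low=1−0.47=0.53; AND[max(0, a+b−1)] → w = 0.44
R3 (z=-22.5): ample=0.66, ¬medium=1−0.50=0.50; AND[max(0, a+b−1)] → w = 0.16
R4 (z=12.0): ¬low=1−0.47=0.53, ample=0.66; AND[max(0, a+b−1)] → w = 0.19
R5 (z=-15.7): high=0.39 → w = 0.39
Weighted average = (0.00·22.0 + 0.44·-8.0 + 0.16·-22.5 + 0.19·12.0 + 0.39·-15.7) / (0.00 + 0.44 + 0.16 + 0.19 + 0.39)
  = -10.9630 / 1.1800 = -9.291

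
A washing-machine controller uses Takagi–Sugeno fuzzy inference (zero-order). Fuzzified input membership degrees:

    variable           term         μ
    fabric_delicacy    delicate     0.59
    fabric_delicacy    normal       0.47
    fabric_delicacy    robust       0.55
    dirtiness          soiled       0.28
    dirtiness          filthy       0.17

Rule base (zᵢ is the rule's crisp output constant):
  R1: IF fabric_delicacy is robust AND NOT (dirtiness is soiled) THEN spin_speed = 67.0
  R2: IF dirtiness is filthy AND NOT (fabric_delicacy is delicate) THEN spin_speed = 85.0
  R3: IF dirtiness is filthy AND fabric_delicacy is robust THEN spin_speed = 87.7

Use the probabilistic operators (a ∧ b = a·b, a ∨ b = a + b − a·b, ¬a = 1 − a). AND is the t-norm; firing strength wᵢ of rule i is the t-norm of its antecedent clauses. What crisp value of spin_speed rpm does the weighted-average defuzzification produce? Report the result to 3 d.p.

72.705

R1 (z=67.0): robust=0.55, ¬soiled=1−0.28=0.72; AND[a·b] → w = 0.3960
R2 (z=85.0): filthy=0.17, ¬delicate=1−0.59=0.41; AND[a·b] → w = 0.0697
R3 (z=87.7): filthy=0.17, robust=0.55; AND[a·b] → w = 0.0935
Weighted average = (0.3960·67.0 + 0.0697·85.0 + 0.0935·87.7) / (0.3960 + 0.0697 + 0.0935)
  = 40.6564 / 0.5592 = 72.705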